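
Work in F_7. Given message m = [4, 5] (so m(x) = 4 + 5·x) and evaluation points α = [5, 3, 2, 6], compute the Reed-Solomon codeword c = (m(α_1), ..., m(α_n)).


c = [1, 5, 0, 6]

Message polynomial: m(x) = 4 + 5·x (mod 7).
For each evaluation point α_i, compute m(α_i) mod 7:
  α_1 = 5: Horner steps 5 → 1, so m(5) = 1.
  α_2 = 3: Horner steps 5 → 5, so m(3) = 5.
  α_3 = 2: Horner steps 5 → 0, so m(2) = 0.
  α_4 = 6: Horner steps 5 → 6, so m(6) = 6.
Codeword c = [1, 5, 0, 6] ∈ F_7^4.


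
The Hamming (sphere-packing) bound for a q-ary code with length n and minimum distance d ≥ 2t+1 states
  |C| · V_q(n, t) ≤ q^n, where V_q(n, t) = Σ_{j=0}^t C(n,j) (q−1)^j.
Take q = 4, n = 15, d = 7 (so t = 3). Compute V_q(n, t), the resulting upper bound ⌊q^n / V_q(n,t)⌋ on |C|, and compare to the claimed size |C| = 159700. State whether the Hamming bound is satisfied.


V_q(n, t) = 13276, q^n = 1073741824, Hamming bound = 80878, |C| = 159700 > bound (violated).

Step 1: Compute V_q(n, t) = Σ_{j=0}^3 C(n, j) (q−1)^j.
  j = 0: C(15,0)·(3)^0 = 1·1 = 1.
  j = 1: C(15,1)·(3)^1 = 15·3 = 45.
  j = 2: C(15,2)·(3)^2 = 105·9 = 945.
  j = 3: C(15,3)·(3)^3 = 455·27 = 12285.
  V_q(n, t) = 1 + 45 + 945 + 12285 = 13276.
Step 2: q^n = 4^15 = 1073741824.
Step 3: Hamming bound ⌊q^n / V_q(n,t)⌋ = ⌊1073741824/13276⌋ = 80878.
Step 4: Compare |C| = 159700 to 80878: violated.
The claimed |C| lies above the Hamming bound, so no 4-ary code of length 15 with d ≥ 7 can have 159700 codewords.


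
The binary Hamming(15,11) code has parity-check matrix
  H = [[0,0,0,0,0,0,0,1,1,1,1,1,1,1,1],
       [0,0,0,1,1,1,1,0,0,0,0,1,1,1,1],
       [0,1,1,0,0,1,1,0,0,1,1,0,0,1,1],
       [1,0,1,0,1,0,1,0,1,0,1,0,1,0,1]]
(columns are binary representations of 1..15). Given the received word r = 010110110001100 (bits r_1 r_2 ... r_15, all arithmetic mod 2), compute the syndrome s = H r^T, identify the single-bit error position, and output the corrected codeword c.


s = (1, 1, 0, 1)^T, error position = 13, corrected codeword c = 010110110001000

Compute s = H r^T mod 2 one row at a time:
  s_1 = 1 + 0 + 0 + 0 + 1 + 1 + 0 + 0 = 3 ≡ 1 (mod 2).
  s_2 = 1 + 1 + 0 + 1 + 1 + 1 + 0 + 0 = 5 ≡ 1 (mod 2).
  s_3 = 1 + 0 + 0 + 1 + 0 + 0 + 0 + 0 = 2 ≡ 0 (mod 2).
  s_4 = 0 + 0 + 1 + 1 + 0 + 0 + 1 + 0 = 3 ≡ 1 (mod 2).
s = (1, 1, 0, 1)^T — this equals column 13 of H (binary 1101), so error is at position 13.
Correct: flip bit 13 of r = 010110110001100 to get c = 010110110001000.


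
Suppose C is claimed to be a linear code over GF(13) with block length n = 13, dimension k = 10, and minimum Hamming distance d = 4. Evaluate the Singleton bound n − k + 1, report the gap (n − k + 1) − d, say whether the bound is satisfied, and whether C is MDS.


Singleton RHS = n − k + 1 = 4, slack = 0, bound satisfied, MDS.

Singleton bound: d ≤ n − k + 1.
Here n = 13, k = 10, so n − k + 1 = 4.
Given d = 4, check d ≤ 4: YES.
Slack = (n − k + 1) − d = 0.
The code is MDS (slack = 0).
Description: the claimed parameters are [13, 10, 4]_13; such a code would be MDS (meets Singleton bound).


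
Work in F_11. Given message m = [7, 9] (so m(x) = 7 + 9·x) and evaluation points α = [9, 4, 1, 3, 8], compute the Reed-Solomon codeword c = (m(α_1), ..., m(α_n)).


c = [0, 10, 5, 1, 2]

Message polynomial: m(x) = 7 + 9·x (mod 11).
For each evaluation point α_i, compute m(α_i) mod 11:
  α_1 = 9: Horner steps 9 → 0, so m(9) = 0.
  α_2 = 4: Horner steps 9 → 10, so m(4) = 10.
  α_3 = 1: Horner steps 9 → 5, so m(1) = 5.
  α_4 = 3: Horner steps 9 → 1, so m(3) = 1.
  α_5 = 8: Horner steps 9 → 2, so m(8) = 2.
Codeword c = [0, 10, 5, 1, 2] ∈ F_11^5.


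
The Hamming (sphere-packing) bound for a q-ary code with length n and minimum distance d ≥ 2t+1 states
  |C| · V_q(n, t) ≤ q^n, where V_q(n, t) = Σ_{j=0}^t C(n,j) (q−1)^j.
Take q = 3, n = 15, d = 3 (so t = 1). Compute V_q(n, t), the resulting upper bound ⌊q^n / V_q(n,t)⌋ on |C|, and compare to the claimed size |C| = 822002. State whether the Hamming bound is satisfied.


V_q(n, t) = 31, q^n = 14348907, Hamming bound = 462867, |C| = 822002 > bound (violated).

Step 1: Compute V_q(n, t) = Σ_{j=0}^1 C(n, j) (q−1)^j.
  j = 0: C(15,0)·(2)^0 = 1·1 = 1.
  j = 1: C(15,1)·(2)^1 = 15·2 = 30.
  V_q(n, t) = 1 + 30 = 31.
Step 2: q^n = 3^15 = 14348907.
Step 3: Hamming bound ⌊q^n / V_q(n,t)⌋ = ⌊14348907/31⌋ = 462867.
Step 4: Compare |C| = 822002 to 462867: violated.
The claimed |C| lies above the Hamming bound, so no 3-ary code of length 15 with d ≥ 3 can have 822002 codewords.


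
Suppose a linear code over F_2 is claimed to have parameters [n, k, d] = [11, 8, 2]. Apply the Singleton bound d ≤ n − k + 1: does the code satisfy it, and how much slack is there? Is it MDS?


Singleton RHS = n − k + 1 = 4, slack = 2, bound satisfied, not MDS.

Singleton bound: d ≤ n − k + 1.
Here n = 11, k = 8, so n − k + 1 = 4.
Given d = 2, check d ≤ 4: YES.
Slack = (n − k + 1) − d = 2.
The code is NOT MDS (slack = 2 > 0).
Description: the claimed parameters are [11, 8, 2]_2; such a code would be non-MDS.


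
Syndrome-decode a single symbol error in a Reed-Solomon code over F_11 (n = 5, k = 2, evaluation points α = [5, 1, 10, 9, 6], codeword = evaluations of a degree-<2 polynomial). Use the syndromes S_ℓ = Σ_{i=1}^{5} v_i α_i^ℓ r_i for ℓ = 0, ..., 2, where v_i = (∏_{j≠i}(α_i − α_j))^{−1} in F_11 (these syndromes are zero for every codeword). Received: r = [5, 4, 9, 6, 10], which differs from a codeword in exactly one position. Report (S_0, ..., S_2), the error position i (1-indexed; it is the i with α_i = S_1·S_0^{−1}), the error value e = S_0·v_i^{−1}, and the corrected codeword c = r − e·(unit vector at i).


S = (7, 9, 10), error at position 5, error magnitude e = 2, c = [5, 4, 9, 6, 8].

Step 1: column multipliers v_i = (∏_{j≠i}(α_i − α_j))^{−1} mod 11.
  i = 1 (α = 5): (5−1)(5−10)(5−9)(5−6) = 4·(−5)·(−4)·(−1) = −80 ≡ 8, so v_1 = 8^{−1} = 7 (mod 11).
  i = 2 (α = 1): (1−5)(1−10)(1−9)(1−6) = (−4)·(−9)·(−8)·(−5) = 1440 ≡ 10, so v_2 = 10^{−1} = 10 (mod 11).
  i = 3 (α = 10): (10−5)(10−1)(10−9)(10−6) = 5·9·1·4 = 180 ≡ 4, so v_3 = 4^{−1} = 3 (mod 11).
  i = 4 (α = 9): (9−5)(9−1)(9−10)(9−6) = 4·8·(−1)·3 = −96 ≡ 3, so v_4 = 3^{−1} = 4 (mod 11).
  i = 5 (α = 6): (6−5)(6−1)(6−10)(6−9) = 1·5·(−4)·(−3) = 60 ≡ 5, so v_5 = 5^{−1} = 9 (mod 11).
  v = [7, 10, 3, 4, 9].
Step 2: syndromes of r = [5, 4, 9, 6, 10] (all sums mod 11).
  S_0 = Σ v_i r_i = 7·5 + 10·4 + 3·9 + 4·6 + 9·10 = 216 ≡ 7.
  S_1 = Σ v_i α_i r_i = 7·5·5 + 10·1·4 + 3·10·9 + 4·9·6 + 9·6·10 = 1241 ≡ 9.
  α_i^2 mod 11 = [3, 1, 1, 4, 3].
  S_2 = Σ v_i α_i^2 r_i = 7·3·5 + 10·1·4 + 3·1·9 + 4·4·6 + 9·3·10 = 538 ≡ 10.
  S = (7, 9, 10) ≠ 0, so r is not a codeword (an error is present).
Step 3: locate the error. For a single error e at position i, S_ℓ = v_i·e·α_i^ℓ, so α_err = S_1/S_0.
  S_0^{−1} = 7^{−1} = 8 (mod 11), so α_err = 9·8 = 72 ≡ 6 = α_5. Error position i = 5.
  Consistency check: S_2/S_1 = 10·5 = 50 ≡ 6 = α_err ✓ (single-error assumption holds).
Step 4: error magnitude e = S_0/v_5 = S_0·∏_{j≠5}(α_5 − α_j) = 7·5 = 35 ≡ 2 (mod 11).
Step 5: correct position 5: c_5 = r_5 − e = 10 − 2 ≡ 8 (mod 11). Hence c = [5, 4, 9, 6, 8].
  Check: interpolating c through the α_i gives m(x) = 1 + 3·x (degree < 2) with m(α_i) = c_i for every i, so c is indeed a codeword.


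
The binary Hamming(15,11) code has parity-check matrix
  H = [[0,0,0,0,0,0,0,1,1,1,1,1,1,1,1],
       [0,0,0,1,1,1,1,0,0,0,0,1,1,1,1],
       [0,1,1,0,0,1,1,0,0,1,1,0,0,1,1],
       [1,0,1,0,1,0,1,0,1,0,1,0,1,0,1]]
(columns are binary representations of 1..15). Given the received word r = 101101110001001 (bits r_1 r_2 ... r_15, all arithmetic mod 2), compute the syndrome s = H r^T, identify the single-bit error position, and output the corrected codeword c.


s = (1, 1, 0, 0)^T, error position = 12, corrected codeword c = 101101110000001

Compute s = H r^T mod 2 one row at a time:
  s_1 = 1 + 0 + 0 + 0 + 1 + 0 + 0 + 1 = 3 ≡ 1 (mod 2).
  s_2 = 1 + 0 + 1 + 1 + 1 + 0 + 0 + 1 = 5 ≡ 1 (mod 2).
  s_3 = 0 + 1 + 1 + 1 + 0 + 0 + 0 + 1 = 4 ≡ 0 (mod 2).
  s_4 = 1 + 1 + 0 + 1 + 0 + 0 + 0 + 1 = 4 ≡ 0 (mod 2).
s = (1, 1, 0, 0)^T — this equals column 12 of H (binary 1100), so error is at position 12.
Correct: flip bit 12 of r = 101101110001001 to get c = 101101110000001.


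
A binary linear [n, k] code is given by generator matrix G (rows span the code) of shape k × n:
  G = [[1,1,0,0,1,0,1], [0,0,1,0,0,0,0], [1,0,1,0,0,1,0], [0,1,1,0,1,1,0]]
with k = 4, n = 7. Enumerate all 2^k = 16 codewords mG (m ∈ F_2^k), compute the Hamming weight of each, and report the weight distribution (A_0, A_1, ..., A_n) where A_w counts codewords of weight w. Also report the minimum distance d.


Weight distribution: A_0 = 1, A_1 = 2, A_2 = 2, A_3 = 4, A_4 = 5, A_5 = 2. Minimum distance d = 1.

Enumerate all 2^4 = 16 messages m ∈ F_2^4.
For each, compute codeword c = mG in F_2^7, then tally its weight.
  m = 0000 → c = 0000000, weight = 0.
  m = 1000 → c = 1100101, weight = 4.
  m = 0100 → c = 0010000, weight = 1.
  m = 1100 → c = 1110101, weight = 5.
  m = 0010 → c = 1010010, weight = 3.
  m = 1010 → c = 0110111, weight = 5.
  m = 0110 → c = 1000010, weight = 2.
  m = 1110 → c = 0100111, weight = 4.
  m = 0001 → c = 0110110, weight = 4.
  m = 1001 → c = 1010011, weight = 4.
  m = 0101 → c = 0100110, weight = 3.
  m = 1101 → c = 1000011, weight = 3.
  m = 0011 → c = 1100100, weight = 3.
  m = 1011 → c = 0000001, weight = 1.
  m = 0111 → c = 1110100, weight = 4.
  m = 1111 → c = 0010001, weight = 2.
Tally weights:
  weight 0: 1 codewords.
  weight 1: 2 codewords.
  weight 2: 2 codewords.
  weight 3: 4 codewords.
  weight 4: 5 codewords.
  weight 5: 2 codewords.
Minimum distance d = smallest w > 0 with A_w > 0 = 1.
Sanity: Σ A_w = 16 = 2^4 = 16 ✓.


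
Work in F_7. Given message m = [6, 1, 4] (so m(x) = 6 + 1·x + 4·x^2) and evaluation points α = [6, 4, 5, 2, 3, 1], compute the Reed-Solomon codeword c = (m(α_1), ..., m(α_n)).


c = [2, 4, 6, 3, 3, 4]

Message polynomial: m(x) = 6 + 1·x + 4·x^2 (mod 7).
For each evaluation point α_i, compute m(α_i) mod 7:
  α_1 = 6: Horner steps 4 → 4 → 2, so m(6) = 2.
  α_2 = 4: Horner steps 4 → 3 → 4, so m(4) = 4.
  α_3 = 5: Horner steps 4 → 0 → 6, so m(5) = 6.
  α_4 = 2: Horner steps 4 → 2 → 3, so m(2) = 3.
  α_5 = 3: Horner steps 4 → 6 → 3, so m(3) = 3.
  α_6 = 1: Horner steps 4 → 5 → 4, so m(1) = 4.
Codeword c = [2, 4, 6, 3, 3, 4] ∈ F_7^6.


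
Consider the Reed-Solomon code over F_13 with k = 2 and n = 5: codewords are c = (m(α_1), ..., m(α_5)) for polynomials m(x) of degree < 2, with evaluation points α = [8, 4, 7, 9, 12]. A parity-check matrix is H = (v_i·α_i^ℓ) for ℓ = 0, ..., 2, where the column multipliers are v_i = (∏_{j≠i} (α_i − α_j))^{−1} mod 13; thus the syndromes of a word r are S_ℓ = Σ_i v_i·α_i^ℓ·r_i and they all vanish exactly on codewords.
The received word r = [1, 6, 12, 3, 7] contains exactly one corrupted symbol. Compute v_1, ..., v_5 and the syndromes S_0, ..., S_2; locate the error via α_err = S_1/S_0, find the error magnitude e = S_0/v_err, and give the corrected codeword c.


S = (2, 11, 2), error at position 5, error magnitude e = 11, c = [1, 6, 12, 3, 9].

Step 1: column multipliers v_i = (∏_{j≠i}(α_i − α_j))^{−1} mod 13.
  i = 1 (α = 8): (8−4)(8−7)(8−9)(8−12) = 4·1·(−1)·(−4) = 16 ≡ 3, so v_1 = 3^{−1} = 9 (mod 13).
  i = 2 (α = 4): (4−8)(4−7)(4−9)(4−12) = (−4)·(−3)·(−5)·(−8) = 480 ≡ 12, so v_2 = 12^{−1} = 12 (mod 13).
  i = 3 (α = 7): (7−8)(7−4)(7−9)(7−12) = (−1)·3·(−2)·(−5) = −30 ≡ 9, so v_3 = 9^{−1} = 3 (mod 13).
  i = 4 (α = 9): (9−8)(9−4)(9−7)(9−12) = 1·5·2·(−3) = −30 ≡ 9, so v_4 = 9^{−1} = 3 (mod 13).
  i = 5 (α = 12): (12−8)(12−4)(12−7)(12−9) = 4·8·5·3 = 480 ≡ 12, so v_5 = 12^{−1} = 12 (mod 13).
  v = [9, 12, 3, 3, 12].
Step 2: syndromes of r = [1, 6, 12, 3, 7] (all sums mod 13).
  S_0 = Σ v_i r_i = 9·1 + 12·6 + 3·12 + 3·3 + 12·7 = 210 ≡ 2.
  S_1 = Σ v_i α_i r_i = 9·8·1 + 12·4·6 + 3·7·12 + 3·9·3 + 12·12·7 = 1701 ≡ 11.
  α_i^2 mod 13 = [12, 3, 10, 3, 1].
  S_2 = Σ v_i α_i^2 r_i = 9·12·1 + 12·3·6 + 3·10·12 + 3·3·3 + 12·1·7 = 795 ≡ 2.
  S = (2, 11, 2) ≠ 0, so r is not a codeword (an error is present).
Step 3: locate the error. For a single error e at position i, S_ℓ = v_i·e·α_i^ℓ, so α_err = S_1/S_0.
  S_0^{−1} = 2^{−1} = 7 (mod 13), so α_err = 11·7 = 77 ≡ 12 = α_5. Error position i = 5.
  Consistency check: S_2/S_1 = 2·6 = 12 ≡ 12 = α_err ✓ (single-error assumption holds).
Step 4: error magnitude e = S_0/v_5 = S_0·∏_{j≠5}(α_5 − α_j) = 2·12 = 24 ≡ 11 (mod 13).
Step 5: correct position 5: c_5 = r_5 − e = 7 − 11 ≡ 9 (mod 13). Hence c = [1, 6, 12, 3, 9].
  Check: interpolating c through the α_i gives m(x) = 11 + 2·x (degree < 2) with m(α_i) = c_i for every i, so c is indeed a codeword.


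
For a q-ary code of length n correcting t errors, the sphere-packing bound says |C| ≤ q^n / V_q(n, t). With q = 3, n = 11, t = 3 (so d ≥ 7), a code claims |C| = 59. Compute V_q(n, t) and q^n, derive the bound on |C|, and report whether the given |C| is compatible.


V_q(n, t) = 1563, q^n = 177147, Hamming bound = 113, |C| = 59 ≤ bound (satisfied).

Step 1: Compute V_q(n, t) = Σ_{j=0}^3 C(n, j) (q−1)^j.
  j = 0: C(11,0)·(2)^0 = 1·1 = 1.
  j = 1: C(11,1)·(2)^1 = 11·2 = 22.
  j = 2: C(11,2)·(2)^2 = 55·4 = 220.
  j = 3: C(11,3)·(2)^3 = 165·8 = 1320.
  V_q(n, t) = 1 + 22 + 220 + 1320 = 1563.
Step 2: q^n = 3^11 = 177147.
Step 3: Hamming bound ⌊q^n / V_q(n,t)⌋ = ⌊177147/1563⌋ = 113.
Step 4: Compare |C| = 59 to 113: satisfied.
The claimed |C| lies below the Hamming bound.


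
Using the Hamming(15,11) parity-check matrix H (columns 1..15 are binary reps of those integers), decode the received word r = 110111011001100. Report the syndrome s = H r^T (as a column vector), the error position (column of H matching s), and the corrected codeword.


s = (0, 1, 0, 0)^T, error position = 4, corrected codeword c = 110011011001100

Compute s = H r^T mod 2 one row at a time:
  s_1 = 1 + 1 + 0 + 0 + 1 + 1 + 0 + 0 = 4 ≡ 0 (mod 2).
  s_2 = 1 + 1 + 1 + 0 + 1 + 1 + 0 + 0 = 5 ≡ 1 (mod 2).
  s_3 = 1 + 0 + 1 + 0 + 0 + 0 + 0 + 0 = 2 ≡ 0 (mod 2).
  s_4 = 1 + 0 + 1 + 0 + 1 + 0 + 1 + 0 = 4 ≡ 0 (mod 2).
s = (0, 1, 0, 0)^T — this equals column 4 of H (binary 0100), so error is at position 4.
Correct: flip bit 4 of r = 110111011001100 to get c = 110011011001100.


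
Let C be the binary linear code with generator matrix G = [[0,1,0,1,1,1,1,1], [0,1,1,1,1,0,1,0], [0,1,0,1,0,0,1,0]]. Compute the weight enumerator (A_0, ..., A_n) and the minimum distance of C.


Weight distribution: A_0 = 1, A_2 = 1, A_3 = 3, A_5 = 1, A_6 = 2. Minimum distance d = 2.

Enumerate all 2^3 = 8 messages m ∈ F_2^3.
For each, compute codeword c = mG in F_2^8, then tally its weight.
  m = 000 → c = 00000000, weight = 0.
  m = 100 → c = 01011111, weight = 6.
  m = 010 → c = 01111010, weight = 5.
  m = 110 → c = 00100101, weight = 3.
  m = 001 → c = 01010010, weight = 3.
  m = 101 → c = 00001101, weight = 3.
  m = 011 → c = 00101000, weight = 2.
  m = 111 → c = 01110111, weight = 6.
Tally weights:
  weight 0: 1 codewords.
  weight 2: 1 codewords.
  weight 3: 3 codewords.
  weight 5: 1 codewords.
  weight 6: 2 codewords.
Minimum distance d = smallest w > 0 with A_w > 0 = 2.
Sanity: Σ A_w = 8 = 2^3 = 8 ✓.


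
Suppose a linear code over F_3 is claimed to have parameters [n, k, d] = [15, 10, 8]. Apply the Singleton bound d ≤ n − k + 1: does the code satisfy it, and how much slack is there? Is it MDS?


Singleton RHS = n − k + 1 = 6, slack = -2, bound violated (no such code; not MDS).

Singleton bound: d ≤ n − k + 1.
Here n = 15, k = 10, so n − k + 1 = 6.
Given d = 8, check d ≤ 6: NO.
Slack = (n − k + 1) − d = -2.
The slack is negative: d = 8 exceeds n − k + 1 = 6 by 2, so the Singleton bound is violated and no linear [15, 10, 8]_3 code can exist. In particular it is not MDS (MDS requires d = n − k + 1 exactly).
Description: the claimed parameters are [15, 10, 8]_3; such a code would be impossible (violates the Singleton bound).


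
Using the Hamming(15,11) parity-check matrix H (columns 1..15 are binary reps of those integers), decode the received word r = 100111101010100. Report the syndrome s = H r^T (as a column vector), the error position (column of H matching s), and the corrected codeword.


s = (1, 1, 1, 0)^T, error position = 14, corrected codeword c = 100111101010110

Compute s = H r^T mod 2 one row at a time:
  s_1 = 0 + 1 + 0 + 1 + 0 + 1 + 0 + 0 = 3 ≡ 1 (mod 2).
  s_2 = 1 + 1 + 1 + 1 + 0 + 1 + 0 + 0 = 5 ≡ 1 (mod 2).
  s_3 = 0 + 0 + 1 + 1 + 0 + 1 + 0 + 0 = 3 ≡ 1 (mod 2).
  s_4 = 1 + 0 + 1 + 1 + 1 + 1 + 1 + 0 = 6 ≡ 0 (mod 2).
s = (1, 1, 1, 0)^T — this equals column 14 of H (binary 1110), so error is at position 14.
Correct: flip bit 14 of r = 100111101010100 to get c = 100111101010110.


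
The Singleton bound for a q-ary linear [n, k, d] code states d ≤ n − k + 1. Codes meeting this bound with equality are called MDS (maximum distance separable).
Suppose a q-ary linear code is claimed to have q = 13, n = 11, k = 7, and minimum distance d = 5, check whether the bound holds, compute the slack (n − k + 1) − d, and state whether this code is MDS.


Singleton RHS = n − k + 1 = 5, slack = 0, bound satisfied, MDS.

Singleton bound: d ≤ n − k + 1.
Here n = 11, k = 7, so n − k + 1 = 5.
Given d = 5, check d ≤ 5: YES.
Slack = (n − k + 1) − d = 0.
The code is MDS (slack = 0).
Description: the claimed parameters are [11, 7, 5]_13; such a code would be MDS (meets Singleton bound).


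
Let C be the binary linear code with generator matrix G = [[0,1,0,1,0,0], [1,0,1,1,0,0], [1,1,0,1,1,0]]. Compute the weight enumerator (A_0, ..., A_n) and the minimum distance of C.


Weight distribution: A_0 = 1, A_2 = 2, A_3 = 4, A_4 = 1. Minimum distance d = 2.

Enumerate all 2^3 = 8 messages m ∈ F_2^3.
For each, compute codeword c = mG in F_2^6, then tally its weight.
  m = 000 → c = 000000, weight = 0.
  m = 100 → c = 010100, weight = 2.
  m = 010 → c = 101100, weight = 3.
  m = 110 → c = 111000, weight = 3.
  m = 001 → c = 110110, weight = 4.
  m = 101 → c = 100010, weight = 2.
  m = 011 → c = 011010, weight = 3.
  m = 111 → c = 001110, weight = 3.
Tally weights:
  weight 0: 1 codewords.
  weight 2: 2 codewords.
  weight 3: 4 codewords.
  weight 4: 1 codewords.
Minimum distance d = smallest w > 0 with A_w > 0 = 2.
Sanity: Σ A_w = 8 = 2^3 = 8 ✓.


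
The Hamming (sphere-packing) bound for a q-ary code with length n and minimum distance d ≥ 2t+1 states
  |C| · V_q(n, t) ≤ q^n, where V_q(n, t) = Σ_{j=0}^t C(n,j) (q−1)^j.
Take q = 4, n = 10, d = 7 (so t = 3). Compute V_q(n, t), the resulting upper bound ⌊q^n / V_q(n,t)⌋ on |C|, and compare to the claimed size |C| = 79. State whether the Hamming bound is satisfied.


V_q(n, t) = 3676, q^n = 1048576, Hamming bound = 285, |C| = 79 ≤ bound (satisfied).

Step 1: Compute V_q(n, t) = Σ_{j=0}^3 C(n, j) (q−1)^j.
  j = 0: C(10,0)·(3)^0 = 1·1 = 1.
  j = 1: C(10,1)·(3)^1 = 10·3 = 30.
  j = 2: C(10,2)·(3)^2 = 45·9 = 405.
  j = 3: C(10,3)·(3)^3 = 120·27 = 3240.
  V_q(n, t) = 1 + 30 + 405 + 3240 = 3676.
Step 2: q^n = 4^10 = 1048576.
Step 3: Hamming bound ⌊q^n / V_q(n,t)⌋ = ⌊1048576/3676⌋ = 285.
Step 4: Compare |C| = 79 to 285: satisfied.
The claimed |C| lies below the Hamming bound.


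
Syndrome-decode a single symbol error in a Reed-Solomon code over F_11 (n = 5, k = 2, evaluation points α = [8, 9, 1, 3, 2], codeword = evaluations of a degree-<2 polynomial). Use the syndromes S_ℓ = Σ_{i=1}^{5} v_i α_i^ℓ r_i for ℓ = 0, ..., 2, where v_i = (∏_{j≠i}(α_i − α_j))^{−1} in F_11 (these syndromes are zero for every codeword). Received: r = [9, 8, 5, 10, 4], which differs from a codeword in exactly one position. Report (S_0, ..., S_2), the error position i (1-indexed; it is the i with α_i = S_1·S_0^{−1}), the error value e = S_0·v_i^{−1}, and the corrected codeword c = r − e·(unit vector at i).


S = (8, 2, 6), error at position 4, error magnitude e = 7, c = [9, 8, 5, 3, 4].

Step 1: column multipliers v_i = (∏_{j≠i}(α_i − α_j))^{−1} mod 11.
  i = 1 (α = 8): (8−9)(8−1)(8−3)(8−2) = (−1)·7·5·6 = −210 ≡ 10, so v_1 = 10^{−1} = 10 (mod 11).
  i = 2 (α = 9): (9−8)(9−1)(9−3)(9−2) = 1·8·6·7 = 336 ≡ 6, so v_2 = 6^{−1} = 2 (mod 11).
  i = 3 (α = 1): (1−8)(1−9)(1−3)(1−2) = (−7)·(−8)·(−2)·(−1) = 112 ≡ 2, so v_3 = 2^{−1} = 6 (mod 11).
  i = 4 (α = 3): (3−8)(3−9)(3−1)(3−2) = (−5)·(−6)·2·1 = 60 ≡ 5, so v_4 = 5^{−1} = 9 (mod 11).
  i = 5 (α = 2): (2−8)(2−9)(2−1)(2−3) = (−6)·(−7)·1·(−1) = −42 ≡ 2, so v_5 = 2^{−1} = 6 (mod 11).
  v = [10, 2, 6, 9, 6].
Step 2: syndromes of r = [9, 8, 5, 10, 4] (all sums mod 11).
  S_0 = Σ v_i r_i = 10·9 + 2·8 + 6·5 + 9·10 + 6·4 = 250 ≡ 8.
  S_1 = Σ v_i α_i r_i = 10·8·9 + 2·9·8 + 6·1·5 + 9·3·10 + 6·2·4 = 1212 ≡ 2.
  α_i^2 mod 11 = [9, 4, 1, 9, 4].
  S_2 = Σ v_i α_i^2 r_i = 10·9·9 + 2·4·8 + 6·1·5 + 9·9·10 + 6·4·4 = 1810 ≡ 6.
  S = (8, 2, 6) ≠ 0, so r is not a codeword (an error is present).
Step 3: locate the error. For a single error e at position i, S_ℓ = v_i·e·α_i^ℓ, so α_err = S_1/S_0.
  S_0^{−1} = 8^{−1} = 7 (mod 11), so α_err = 2·7 = 14 ≡ 3 = α_4. Error position i = 4.
  Consistency check: S_2/S_1 = 6·6 = 36 ≡ 3 = α_err ✓ (single-error assumption holds).
Step 4: error magnitude e = S_0/v_4 = S_0·∏_{j≠4}(α_4 − α_j) = 8·5 = 40 ≡ 7 (mod 11).
Step 5: correct position 4: c_4 = r_4 − e = 10 − 7 ≡ 3 (mod 11). Hence c = [9, 8, 5, 3, 4].
  Check: interpolating c through the α_i gives m(x) = 6 + 10·x (degree < 2) with m(α_i) = c_i for every i, so c is indeed a codeword.


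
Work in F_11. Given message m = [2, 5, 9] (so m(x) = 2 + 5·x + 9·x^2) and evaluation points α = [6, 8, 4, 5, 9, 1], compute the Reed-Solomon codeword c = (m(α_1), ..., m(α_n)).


c = [4, 2, 1, 10, 6, 5]

Message polynomial: m(x) = 2 + 5·x + 9·x^2 (mod 11).
For each evaluation point α_i, compute m(α_i) mod 11:
  α_1 = 6: Horner steps 9 → 4 → 4, so m(6) = 4.
  α_2 = 8: Horner steps 9 → 0 → 2, so m(8) = 2.
  α_3 = 4: Horner steps 9 → 8 → 1, so m(4) = 1.
  α_4 = 5: Horner steps 9 → 6 → 10, so m(5) = 10.
  α_5 = 9: Horner steps 9 → 9 → 6, so m(9) = 6.
  α_6 = 1: Horner steps 9 → 3 → 5, so m(1) = 5.
Codeword c = [4, 2, 1, 10, 6, 5] ∈ F_11^6.


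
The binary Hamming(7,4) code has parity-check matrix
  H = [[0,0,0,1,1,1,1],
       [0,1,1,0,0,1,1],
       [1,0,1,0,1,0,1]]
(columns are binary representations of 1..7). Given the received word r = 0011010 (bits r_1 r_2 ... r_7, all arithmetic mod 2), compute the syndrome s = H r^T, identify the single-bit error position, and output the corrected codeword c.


s = (0, 0, 1)^T, error position = 1, corrected codeword c = 1011010

Compute s = H r^T mod 2 one row at a time:
  s_1 = 1 + 0 + 1 + 0 = 2 ≡ 0 (mod 2).
  s_2 = 0 + 1 + 1 + 0 = 2 ≡ 0 (mod 2).
  s_3 = 0 + 1 + 0 + 0 = 1 ≡ 1 (mod 2).
s = (0, 0, 1)^T — this equals column 1 of H (binary 001), so error is at position 1.
Correct: flip bit 1 of r = 0011010 to get c = 1011010.


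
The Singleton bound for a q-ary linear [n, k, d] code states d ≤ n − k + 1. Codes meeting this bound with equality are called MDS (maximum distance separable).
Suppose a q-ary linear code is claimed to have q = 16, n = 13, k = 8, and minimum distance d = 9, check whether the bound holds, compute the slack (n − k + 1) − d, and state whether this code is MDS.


Singleton RHS = n − k + 1 = 6, slack = -3, bound violated (no such code; not MDS).

Singleton bound: d ≤ n − k + 1.
Here n = 13, k = 8, so n − k + 1 = 6.
Given d = 9, check d ≤ 6: NO.
Slack = (n − k + 1) − d = -3.
The slack is negative: d = 9 exceeds n − k + 1 = 6 by 3, so the Singleton bound is violated and no linear [13, 8, 9]_16 code can exist. In particular it is not MDS (MDS requires d = n − k + 1 exactly).
Description: the claimed parameters are [13, 8, 9]_16; such a code would be impossible (violates the Singleton bound).


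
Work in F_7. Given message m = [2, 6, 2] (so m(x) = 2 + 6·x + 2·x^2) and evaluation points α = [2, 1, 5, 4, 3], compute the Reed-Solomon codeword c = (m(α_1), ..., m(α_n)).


c = [1, 3, 5, 2, 3]

Message polynomial: m(x) = 2 + 6·x + 2·x^2 (mod 7).
For each evaluation point α_i, compute m(α_i) mod 7:
  α_1 = 2: Horner steps 2 → 3 → 1, so m(2) = 1.
  α_2 = 1: Horner steps 2 → 1 → 3, so m(1) = 3.
  α_3 = 5: Horner steps 2 → 2 → 5, so m(5) = 5.
  α_4 = 4: Horner steps 2 → 0 → 2, so m(4) = 2.
  α_5 = 3: Horner steps 2 → 5 → 3, so m(3) = 3.
Codeword c = [1, 3, 5, 2, 3] ∈ F_7^5.


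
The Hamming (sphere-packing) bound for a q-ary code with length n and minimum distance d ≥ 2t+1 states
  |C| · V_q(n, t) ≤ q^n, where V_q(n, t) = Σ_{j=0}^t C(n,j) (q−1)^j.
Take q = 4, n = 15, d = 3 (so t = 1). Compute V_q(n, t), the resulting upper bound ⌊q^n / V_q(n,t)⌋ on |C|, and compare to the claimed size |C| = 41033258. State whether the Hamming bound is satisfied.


V_q(n, t) = 46, q^n = 1073741824, Hamming bound = 23342213, |C| = 41033258 > bound (violated).

Step 1: Compute V_q(n, t) = Σ_{j=0}^1 C(n, j) (q−1)^j.
  j = 0: C(15,0)·(3)^0 = 1·1 = 1.
  j = 1: C(15,1)·(3)^1 = 15·3 = 45.
  V_q(n, t) = 1 + 45 = 46.
Step 2: q^n = 4^15 = 1073741824.
Step 3: Hamming bound ⌊q^n / V_q(n,t)⌋ = ⌊1073741824/46⌋ = 23342213.
Step 4: Compare |C| = 41033258 to 23342213: violated.
The claimed |C| lies above the Hamming bound, so no 4-ary code of length 15 with d ≥ 3 can have 41033258 codewords.


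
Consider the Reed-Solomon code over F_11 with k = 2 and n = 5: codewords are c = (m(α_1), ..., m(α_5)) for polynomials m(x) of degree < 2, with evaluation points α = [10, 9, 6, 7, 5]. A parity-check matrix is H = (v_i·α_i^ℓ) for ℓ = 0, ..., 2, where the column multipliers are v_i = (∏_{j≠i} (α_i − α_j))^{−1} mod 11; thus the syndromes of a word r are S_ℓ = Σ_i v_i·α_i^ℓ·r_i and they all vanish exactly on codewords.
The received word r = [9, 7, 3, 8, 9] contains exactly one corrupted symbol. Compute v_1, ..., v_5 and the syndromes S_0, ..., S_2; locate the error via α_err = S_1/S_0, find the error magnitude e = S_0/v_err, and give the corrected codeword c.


S = (6, 5, 6), error at position 1, error magnitude e = 8, c = [1, 7, 3, 8, 9].

Step 1: column multipliers v_i = (∏_{j≠i}(α_i − α_j))^{−1} mod 11.
  i = 1 (α = 10): (10−9)(10−6)(10−7)(10−5) = 1·4·3·5 = 60 ≡ 5, so v_1 = 5^{−1} = 9 (mod 11).
  i = 2 (α = 9): (9−10)(9−6)(9−7)(9−5) = (−1)·3·2·4 = −24 ≡ 9, so v_2 = 9^{−1} = 5 (mod 11).
  i = 3 (α = 6): (6−10)(6−9)(6−7)(6−5) = (−4)·(−3)·(−1)·1 = −12 ≡ 10, so v_3 = 10^{−1} = 10 (mod 11).
  i = 4 (α = 7): (7−10)(7−9)(7−6)(7−5) = (−3)·(−2)·1·2 = 12 ≡ 1, so v_4 = 1^{−1} = 1 (mod 11).
  i = 5 (α = 5): (5−10)(5−9)(5−6)(5−7) = (−5)·(−4)·(−1)·(−2) = 40 ≡ 7, so v_5 = 7^{−1} = 8 (mod 11).
  v = [9, 5, 10, 1, 8].
Step 2: syndromes of r = [9, 7, 3, 8, 9] (all sums mod 11).
  S_0 = Σ v_i r_i = 9·9 + 5·7 + 10·3 + 1·8 + 8·9 = 226 ≡ 6.
  S_1 = Σ v_i α_i r_i = 9·10·9 + 5·9·7 + 10·6·3 + 1·7·8 + 8·5·9 = 1721 ≡ 5.
  α_i^2 mod 11 = [1, 4, 3, 5, 3].
  S_2 = Σ v_i α_i^2 r_i = 9·1·9 + 5·4·7 + 10·3·3 + 1·5·8 + 8·3·9 = 567 ≡ 6.
  S = (6, 5, 6) ≠ 0, so r is not a codeword (an error is present).
Step 3: locate the error. For a single error e at position i, S_ℓ = v_i·e·α_i^ℓ, so α_err = S_1/S_0.
  S_0^{−1} = 6^{−1} = 2 (mod 11), so α_err = 5·2 = 10 ≡ 10 = α_1. Error position i = 1.
  Consistency check: S_2/S_1 = 6·9 = 54 ≡ 10 = α_err ✓ (single-error assumption holds).
Step 4: error magnitude e = S_0/v_1 = S_0·∏_{j≠1}(α_1 − α_j) = 6·5 = 30 ≡ 8 (mod 11).
Step 5: correct position 1: c_1 = r_1 − e = 9 − 8 ≡ 1 (mod 11). Hence c = [1, 7, 3, 8, 9].
  Check: interpolating c through the α_i gives m(x) = 6 + 5·x (degree < 2) with m(α_i) = c_i for every i, so c is indeed a codeword.


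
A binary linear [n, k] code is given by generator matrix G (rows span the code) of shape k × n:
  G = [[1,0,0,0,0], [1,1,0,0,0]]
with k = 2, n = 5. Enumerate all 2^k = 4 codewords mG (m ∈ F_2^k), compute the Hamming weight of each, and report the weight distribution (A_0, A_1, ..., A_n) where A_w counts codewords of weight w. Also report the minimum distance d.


Weight distribution: A_0 = 1, A_1 = 2, A_2 = 1. Minimum distance d = 1.

Enumerate all 2^2 = 4 messages m ∈ F_2^2.
For each, compute codeword c = mG in F_2^5, then tally its weight.
  m = 00 → c = 00000, weight = 0.
  m = 10 → c = 10000, weight = 1.
  m = 01 → c = 11000, weight = 2.
  m = 11 → c = 01000, weight = 1.
Tally weights:
  weight 0: 1 codewords.
  weight 1: 2 codewords.
  weight 2: 1 codewords.
Minimum distance d = smallest w > 0 with A_w > 0 = 1.
Sanity: Σ A_w = 4 = 2^2 = 4 ✓.


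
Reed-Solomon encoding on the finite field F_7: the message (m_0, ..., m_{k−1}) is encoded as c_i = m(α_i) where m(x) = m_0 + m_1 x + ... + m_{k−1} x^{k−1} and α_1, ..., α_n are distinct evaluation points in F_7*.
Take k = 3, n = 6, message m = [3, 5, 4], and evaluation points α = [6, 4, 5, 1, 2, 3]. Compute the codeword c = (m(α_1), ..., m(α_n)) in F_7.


c = [2, 3, 2, 5, 1, 5]

Message polynomial: m(x) = 3 + 5·x + 4·x^2 (mod 7).
For each evaluation point α_i, compute m(α_i) mod 7:
  α_1 = 6: Horner steps 4 → 1 → 2, so m(6) = 2.
  α_2 = 4: Horner steps 4 → 0 → 3, so m(4) = 3.
  α_3 = 5: Horner steps 4 → 4 → 2, so m(5) = 2.
  α_4 = 1: Horner steps 4 → 2 → 5, so m(1) = 5.
  α_5 = 2: Horner steps 4 → 6 → 1, so m(2) = 1.
  α_6 = 3: Horner steps 4 → 3 → 5, so m(3) = 5.
Codeword c = [2, 3, 2, 5, 1, 5] ∈ F_7^6.


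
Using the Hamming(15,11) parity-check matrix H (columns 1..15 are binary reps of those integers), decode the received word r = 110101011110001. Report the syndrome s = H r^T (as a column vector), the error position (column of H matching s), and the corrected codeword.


s = (1, 1, 1, 0)^T, error position = 14, corrected codeword c = 110101011110011

Compute s = H r^T mod 2 one row at a time:
  s_1 = 1 + 1 + 1 + 1 + 0 + 0 + 0 + 1 = 5 ≡ 1 (mod 2).
  s_2 = 1 + 0 + 1 + 0 + 0 + 0 + 0 + 1 = 3 ≡ 1 (mod 2).
  s_3 = 1 + 0 + 1 + 0 + 1 + 1 + 0 + 1 = 5 ≡ 1 (mod 2).
  s_4 = 1 + 0 + 0 + 0 + 1 + 1 + 0 + 1 = 4 ≡ 0 (mod 2).
s = (1, 1, 1, 0)^T — this equals column 14 of H (binary 1110), so error is at position 14.
Correct: flip bit 14 of r = 110101011110001 to get c = 110101011110011.


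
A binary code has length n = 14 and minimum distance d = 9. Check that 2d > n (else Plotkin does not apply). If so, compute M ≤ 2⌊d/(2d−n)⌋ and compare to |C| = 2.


Plotkin bound M ≤ 4; given |C| = 2 ≤ bound (satisfied).

Check applicability: 2d = 18, n = 14.
2d − n = 4 > 0, so Plotkin applies.
Compute d/(2d−n) = 9/4 ≈ 2.2500.
⌊d/(2d−n)⌋ = 2.
Plotkin bound: M ≤ 2·2 = 4.
Given |C| = 2, check: satisfied.
This |C| is below the Plotkin bound.


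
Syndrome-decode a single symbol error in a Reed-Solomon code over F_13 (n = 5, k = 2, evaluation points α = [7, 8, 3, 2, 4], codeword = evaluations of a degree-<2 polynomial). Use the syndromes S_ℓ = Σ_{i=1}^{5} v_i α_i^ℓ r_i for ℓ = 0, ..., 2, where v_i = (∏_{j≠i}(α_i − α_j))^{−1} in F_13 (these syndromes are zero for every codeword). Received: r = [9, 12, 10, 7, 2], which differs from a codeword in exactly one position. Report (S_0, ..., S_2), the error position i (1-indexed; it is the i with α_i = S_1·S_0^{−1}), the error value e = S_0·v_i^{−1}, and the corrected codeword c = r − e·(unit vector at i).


S = (12, 9, 10), error at position 5, error magnitude e = 2, c = [9, 12, 10, 7, 0].

Step 1: column multipliers v_i = (∏_{j≠i}(α_i − α_j))^{−1} mod 13.
  i = 1 (α = 7): (7−8)(7−3)(7−2)(7−4) = (−1)·4·5·3 = −60 ≡ 5, so v_1 = 5^{−1} = 8 (mod 13).
  i = 2 (α = 8): (8−7)(8−3)(8−2)(8−4) = 1·5·6·4 = 120 ≡ 3, so v_2 = 3^{−1} = 9 (mod 13).
  i = 3 (α = 3): (3−7)(3−8)(3−2)(3−4) = (−4)·(−5)·1·(−1) = −20 ≡ 6, so v_3 = 6^{−1} = 11 (mod 13).
  i = 4 (α = 2): (2−7)(2−8)(2−3)(2−4) = (−5)·(−6)·(−1)·(−2) = 60 ≡ 8, so v_4 = 8^{−1} = 5 (mod 13).
  i = 5 (α = 4): (4−7)(4−8)(4−3)(4−2) = (−3)·(−4)·1·2 = 24 ≡ 11, so v_5 = 11^{−1} = 6 (mod 13).
  v = [8, 9, 11, 5, 6].
Step 2: syndromes of r = [9, 12, 10, 7, 2] (all sums mod 13).
  S_0 = Σ v_i r_i = 8·9 + 9·12 + 11·10 + 5·7 + 6·2 = 337 ≡ 12.
  S_1 = Σ v_i α_i r_i = 8·7·9 + 9·8·12 + 11·3·10 + 5·2·7 + 6·4·2 = 1816 ≡ 9.
  α_i^2 mod 13 = [10, 12, 9, 4, 3].
  S_2 = Σ v_i α_i^2 r_i = 8·10·9 + 9·12·12 + 11·9·10 + 5·4·7 + 6·3·2 = 3182 ≡ 10.
  S = (12, 9, 10) ≠ 0, so r is not a codeword (an error is present).
Step 3: locate the error. For a single error e at position i, S_ℓ = v_i·e·α_i^ℓ, so α_err = S_1/S_0.
  S_0^{−1} = 12^{−1} = 12 (mod 13), so α_err = 9·12 = 108 ≡ 4 = α_5. Error position i = 5.
  Consistency check: S_2/S_1 = 10·3 = 30 ≡ 4 = α_err ✓ (single-error assumption holds).
Step 4: error magnitude e = S_0/v_5 = S_0·∏_{j≠5}(α_5 − α_j) = 12·11 = 132 ≡ 2 (mod 13).
Step 5: correct position 5: c_5 = r_5 − e = 2 − 2 ≡ 0 (mod 13). Hence c = [9, 12, 10, 7, 0].
  Check: interpolating c through the α_i gives m(x) = 1 + 3·x (degree < 2) with m(α_i) = c_i for every i, so c is indeed a codeword.


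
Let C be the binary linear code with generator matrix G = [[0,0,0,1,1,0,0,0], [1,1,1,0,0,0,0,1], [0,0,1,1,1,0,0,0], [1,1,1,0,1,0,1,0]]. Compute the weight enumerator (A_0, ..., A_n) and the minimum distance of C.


Weight distribution: A_0 = 1, A_1 = 1, A_2 = 1, A_3 = 4, A_4 = 5, A_5 = 3, A_6 = 1. Minimum distance d = 1.

Enumerate all 2^4 = 16 messages m ∈ F_2^4.
For each, compute codeword c = mG in F_2^8, then tally its weight.
  m = 0000 → c = 00000000, weight = 0.
  m = 1000 → c = 00011000, weight = 2.
  m = 0100 → c = 11100001, weight = 4.
  m = 1100 → c = 11111001, weight = 6.
  m = 0010 → c = 00111000, weight = 3.
  m = 1010 → c = 00100000, weight = 1.
  m = 0110 → c = 11011001, weight = 5.
  m = 1110 → c = 11000001, weight = 3.
  m = 0001 → c = 11101010, weight = 5.
  m = 1001 → c = 11110010, weight = 5.
  m = 0101 → c = 00001011, weight = 3.
  m = 1101 → c = 00010011, weight = 3.
  m = 0011 → c = 11010010, weight = 4.
  m = 1011 → c = 11001010, weight = 4.
  m = 0111 → c = 00110011, weight = 4.
  m = 1111 → c = 00101011, weight = 4.
Tally weights:
  weight 0: 1 codewords.
  weight 1: 1 codewords.
  weight 2: 1 codewords.
  weight 3: 4 codewords.
  weight 4: 5 codewords.
  weight 5: 3 codewords.
  weight 6: 1 codewords.
Minimum distance d = smallest w > 0 with A_w > 0 = 1.
Sanity: Σ A_w = 16 = 2^4 = 16 ✓.


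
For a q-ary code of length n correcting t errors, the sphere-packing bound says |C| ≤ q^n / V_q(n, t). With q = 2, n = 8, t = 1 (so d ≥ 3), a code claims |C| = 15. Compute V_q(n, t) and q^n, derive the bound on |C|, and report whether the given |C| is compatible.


V_q(n, t) = 9, q^n = 256, Hamming bound = 28, |C| = 15 ≤ bound (satisfied).

Step 1: Compute V_q(n, t) = Σ_{j=0}^1 C(n, j) (q−1)^j.
  j = 0: C(8,0)·(1)^0 = 1·1 = 1.
  j = 1: C(8,1)·(1)^1 = 8·1 = 8.
  V_q(n, t) = 1 + 8 = 9.
Step 2: q^n = 2^8 = 256.
Step 3: Hamming bound ⌊q^n / V_q(n,t)⌋ = ⌊256/9⌋ = 28.
Step 4: Compare |C| = 15 to 28: satisfied.
The claimed |C| lies below the Hamming bound.


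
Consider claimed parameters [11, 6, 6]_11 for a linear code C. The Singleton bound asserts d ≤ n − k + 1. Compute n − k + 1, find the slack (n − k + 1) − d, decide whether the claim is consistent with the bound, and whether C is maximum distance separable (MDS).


Singleton RHS = n − k + 1 = 6, slack = 0, bound satisfied, MDS.

Singleton bound: d ≤ n − k + 1.
Here n = 11, k = 6, so n − k + 1 = 6.
Given d = 6, check d ≤ 6: YES.
Slack = (n − k + 1) − d = 0.
The code is MDS (slack = 0).
Description: the claimed parameters are [11, 6, 6]_11; such a code would be MDS (meets Singleton bound).


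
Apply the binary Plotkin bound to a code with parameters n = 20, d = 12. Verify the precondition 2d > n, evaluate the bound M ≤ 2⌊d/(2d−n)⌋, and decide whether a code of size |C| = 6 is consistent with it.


Plotkin bound M ≤ 6; given |C| = 6 ≤ bound (satisfied).

Check applicability: 2d = 24, n = 20.
2d − n = 4 > 0, so Plotkin applies.
Compute d/(2d−n) = 12/4 ≈ 3.0000.
⌊d/(2d−n)⌋ = 3.
Plotkin bound: M ≤ 2·3 = 6.
Given |C| = 6, check: satisfied.
This |C| is at the Plotkin bound.


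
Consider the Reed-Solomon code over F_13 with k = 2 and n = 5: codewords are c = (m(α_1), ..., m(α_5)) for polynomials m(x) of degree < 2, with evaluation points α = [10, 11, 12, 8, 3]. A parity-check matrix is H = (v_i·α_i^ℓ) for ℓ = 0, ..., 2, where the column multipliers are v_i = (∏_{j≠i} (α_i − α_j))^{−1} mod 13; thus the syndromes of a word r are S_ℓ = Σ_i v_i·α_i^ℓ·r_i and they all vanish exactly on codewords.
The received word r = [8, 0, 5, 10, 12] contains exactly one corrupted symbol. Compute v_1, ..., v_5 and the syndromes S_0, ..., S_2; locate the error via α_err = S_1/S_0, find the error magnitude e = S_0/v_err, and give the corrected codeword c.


S = (9, 7, 4), error at position 4, error magnitude e = 12, c = [8, 0, 5, 11, 12].

Step 1: column multipliers v_i = (∏_{j≠i}(α_i − α_j))^{−1} mod 13.
  i = 1 (α = 10): (10−11)(10−12)(10−8)(10−3) = (−1)·(−2)·2·7 = 28 ≡ 2, so v_1 = 2^{−1} = 7 (mod 13).
  i = 2 (α = 11): (11−10)(11−12)(11−8)(11−3) = 1·(−1)·3·8 = −24 ≡ 2, so v_2 = 2^{−1} = 7 (mod 13).
  i = 3 (α = 12): (12−10)(12−11)(12−8)(12−3) = 2·1·4·9 = 72 ≡ 7, so v_3 = 7^{−1} = 2 (mod 13).
  i = 4 (α = 8): (8−10)(8−11)(8−12)(8−3) = (−2)·(−3)·(−4)·5 = −120 ≡ 10, so v_4 = 10^{−1} = 4 (mod 13).
  i = 5 (α = 3): (3−10)(3−11)(3−12)(3−8) = (−7)·(−8)·(−9)·(−5) = 2520 ≡ 11, so v_5 = 11^{−1} = 6 (mod 13).
  v = [7, 7, 2, 4, 6].
Step 2: syndromes of r = [8, 0, 5, 10, 12] (all sums mod 13).
  S_0 = Σ v_i r_i = 7·8 + 7·0 + 2·5 + 4·10 + 6·12 = 178 ≡ 9.
  S_1 = Σ v_i α_i r_i = 7·10·8 + 7·11·0 + 2·12·5 + 4·8·10 + 6·3·12 = 1216 ≡ 7.
  α_i^2 mod 13 = [9, 4, 1, 12, 9].
  S_2 = Σ v_i α_i^2 r_i = 7·9·8 + 7·4·0 + 2·1·5 + 4·12·10 + 6·9·12 = 1642 ≡ 4.
  S = (9, 7, 4) ≠ 0, so r is not a codeword (an error is present).
Step 3: locate the error. For a single error e at position i, S_ℓ = v_i·e·α_i^ℓ, so α_err = S_1/S_0.
  S_0^{−1} = 9^{−1} = 3 (mod 13), so α_err = 7·3 = 21 ≡ 8 = α_4. Error position i = 4.
  Consistency check: S_2/S_1 = 4·2 = 8 ≡ 8 = α_err ✓ (single-error assumption holds).
Step 4: error magnitude e = S_0/v_4 = S_0·∏_{j≠4}(α_4 − α_j) = 9·10 = 90 ≡ 12 (mod 13).
Step 5: correct position 4: c_4 = r_4 − e = 10 − 12 ≡ 11 (mod 13). Hence c = [8, 0, 5, 11, 12].
  Check: interpolating c through the α_i gives m(x) = 10 + 5·x (degree < 2) with m(α_i) = c_i for every i, so c is indeed a codeword.


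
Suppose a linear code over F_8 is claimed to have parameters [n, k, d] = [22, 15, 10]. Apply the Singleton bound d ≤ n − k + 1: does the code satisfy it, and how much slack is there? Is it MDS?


Singleton RHS = n − k + 1 = 8, slack = -2, bound violated (no such code; not MDS).

Singleton bound: d ≤ n − k + 1.
Here n = 22, k = 15, so n − k + 1 = 8.
Given d = 10, check d ≤ 8: NO.
Slack = (n − k + 1) − d = -2.
The slack is negative: d = 10 exceeds n − k + 1 = 8 by 2, so the Singleton bound is violated and no linear [22, 15, 10]_8 code can exist. In particular it is not MDS (MDS requires d = n − k + 1 exactly).
Description: the claimed parameters are [22, 15, 10]_8; such a code would be impossible (violates the Singleton bound).
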